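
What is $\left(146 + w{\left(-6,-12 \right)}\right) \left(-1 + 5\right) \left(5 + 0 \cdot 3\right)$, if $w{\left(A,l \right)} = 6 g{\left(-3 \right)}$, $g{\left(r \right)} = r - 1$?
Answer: $2440$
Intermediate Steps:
$g{\left(r \right)} = -1 + r$ ($g{\left(r \right)} = r - 1 = -1 + r$)
$w{\left(A,l \right)} = -24$ ($w{\left(A,l \right)} = 6 \left(-1 - 3\right) = 6 \left(-4\right) = -24$)
$\left(146 + w{\left(-6,-12 \right)}\right) \left(-1 + 5\right) \left(5 + 0 \cdot 3\right) = \left(146 - 24\right) \left(-1 + 5\right) \left(5 + 0 \cdot 3\right) = 122 \cdot 4 \left(5 + 0\right) = 122 \cdot 4 \cdot 5 = 122 \cdot 20 = 2440$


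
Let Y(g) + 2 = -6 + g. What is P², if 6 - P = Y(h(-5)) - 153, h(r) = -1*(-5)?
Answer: 26244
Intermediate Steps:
h(r) = 5
Y(g) = -8 + g (Y(g) = -2 + (-6 + g) = -8 + g)
P = 162 (P = 6 - ((-8 + 5) - 153) = 6 - (-3 - 153) = 6 - 1*(-156) = 6 + 156 = 162)
P² = 162² = 26244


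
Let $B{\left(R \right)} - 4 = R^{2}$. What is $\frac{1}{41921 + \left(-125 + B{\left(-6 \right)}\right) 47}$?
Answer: $\frac{1}{37926} \approx 2.6367 \cdot 10^{-5}$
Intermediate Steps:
$B{\left(R \right)} = 4 + R^{2}$
$\frac{1}{41921 + \left(-125 + B{\left(-6 \right)}\right) 47} = \frac{1}{41921 + \left(-125 + \left(4 + \left(-6\right)^{2}\right)\right) 47} = \frac{1}{41921 + \left(-125 + \left(4 + 36\right)\right) 47} = \frac{1}{41921 + \left(-125 + 40\right) 47} = \frac{1}{41921 - 3995} = \frac{1}{37926}$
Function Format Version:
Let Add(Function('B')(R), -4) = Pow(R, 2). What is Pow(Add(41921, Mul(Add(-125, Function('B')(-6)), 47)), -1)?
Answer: Rational(1, 37926) ≈ 2.6367e-5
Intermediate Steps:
Function('B')(R) = Add(4, Pow(R, 2))
Pow(Add(41921, Mul(Add(-125, Function('B')(-6)), 47)), -1) = Pow(Add(41921, Mul(Add(-125, Add(4, Pow(-6, 2))), 47)), -1) = Pow(Add(41921, Mul(Add(-125, Add(4, 36)), 47)), -1) = Pow(Add(41921, Mul(Add(-125, 40), 47)), -1) = Pow(Add(41921, Mul(-85, 47)), -1) = Pow(Add(41921, -3995), -1) = Pow(37926, -1) = Rational(1, 37926)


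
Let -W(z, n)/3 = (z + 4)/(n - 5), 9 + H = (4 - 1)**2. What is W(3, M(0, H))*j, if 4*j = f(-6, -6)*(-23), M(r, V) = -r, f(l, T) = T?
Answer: 1449/10 ≈ 144.90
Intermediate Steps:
H = 0 (H = -9 + (4 - 1)**2 = -9 + 3**2 = -9 + 9 = 0)
j = 69/2 (j = (-6*(-23))/4 = (1/4)*138 = 69/2 ≈ 34.500)
W(z, n) = -3*(4 + z)/(-5 + n) (W(z, n) = -3*(z + 4)/(n - 5) = -3*(4 + z)/(-5 + n))
W(3, M(0, H))*j = (3*(-4 - 1*3)/(-5 - 1*0))*(69/2) = (3*(-4 - 3)/(-5 + 0))*(69/2) = (3*(-7)/(-5))*(69/2) = (3*(-1/5)*(-7))*(69/2) = (21/5)*(69/2) = 1449/10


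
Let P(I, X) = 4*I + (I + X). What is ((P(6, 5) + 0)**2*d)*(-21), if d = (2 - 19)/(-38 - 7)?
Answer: -29155/3 ≈ -9718.3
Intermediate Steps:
d = 17/45 (d = -17/(-45) = -17*(-1/45) = 17/45 ≈ 0.37778)
P(I, X) = X + 5*I
((P(6, 5) + 0)**2*d)*(-21) = (((5 + 5*6) + 0)**2*(17/45))*(-21) = (((5 + 30) + 0)**2*(17/45))*(-21) = ((35 + 0)**2*(17/45))*(-21) = (35**2*(17/45))*(-21) = (1225*(17/45))*(-21) = (4165/9)*(-21) = -29155/3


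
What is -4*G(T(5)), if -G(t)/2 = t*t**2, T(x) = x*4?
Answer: 64000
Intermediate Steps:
T(x) = 4*x
G(t) = -2*t**3 (G(t) = -2*t*t**2 = -2*t**3)
-4*G(T(5)) = -(-8)*(4*5)**3 = -(-8)*20**3 = -(-8)*8000 = -4*(-16000) = 64000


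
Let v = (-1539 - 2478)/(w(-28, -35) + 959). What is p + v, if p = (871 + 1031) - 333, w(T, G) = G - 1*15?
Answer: 474068/303 ≈ 1564.6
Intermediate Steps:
w(T, G) = -15 + G (w(T, G) = G - 15 = -15 + G)
p = 1569 (p = 1902 - 333 = 1569)
v = -1339/303 (v = (-1539 - 2478)/((-15 - 35) + 959) = -4017/(-50 + 959) = -4017/909 = -4017*1/909 = -1339/303 ≈ -4.4191)
p + v = 1569 - 1339/303 = 474068/303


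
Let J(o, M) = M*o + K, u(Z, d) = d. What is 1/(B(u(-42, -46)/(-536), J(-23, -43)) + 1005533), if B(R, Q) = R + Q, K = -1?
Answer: 268/269747651 ≈ 9.9352e-7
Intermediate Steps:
J(o, M) = -1 + M*o (J(o, M) = M*o - 1 = -1 + M*o)
B(R, Q) = Q + R
1/(B(u(-42, -46)/(-536), J(-23, -43)) + 1005533) = 1/(((-1 - 43*(-23)) - 46/(-536)) + 1005533) = 1/(((-1 + 989) - 46*(-1/536)) + 1005533) = 1/((988 + 23/268) + 1005533) = 1/(264807/268 + 1005533) = 1/(269747651/268) = 268/269747651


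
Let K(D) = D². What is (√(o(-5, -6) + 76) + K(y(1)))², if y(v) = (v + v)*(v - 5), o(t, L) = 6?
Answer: (64 + √82)² ≈ 5337.1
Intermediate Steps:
y(v) = 2*v*(-5 + v) (y(v) = (2*v)*(-5 + v) = 2*v*(-5 + v))
(√(o(-5, -6) + 76) + K(y(1)))² = (√(6 + 76) + (2*1*(-5 + 1))²)² = (√82 + (2*1*(-4))²)² = (√82 + (-8)²)² = (√82 + 64)² = (64 + √82)²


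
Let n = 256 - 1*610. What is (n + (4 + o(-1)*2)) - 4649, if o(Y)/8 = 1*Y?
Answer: -5015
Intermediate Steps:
o(Y) = 8*Y (o(Y) = 8*(1*Y) = 8*Y)
n = -354 (n = 256 - 610 = -354)
(n + (4 + o(-1)*2)) - 4649 = (-354 + (4 + (8*(-1))*2)) - 4649 = (-354 + (4 - 8*2)) - 4649 = (-354 + (4 - 16)) - 4649 = (-354 - 12) - 4649 = -366 - 4649 = -5015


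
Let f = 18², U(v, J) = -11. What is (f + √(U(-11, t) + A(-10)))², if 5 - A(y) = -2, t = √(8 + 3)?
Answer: 104972 + 1296*I ≈ 1.0497e+5 + 1296.0*I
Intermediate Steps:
t = √11 ≈ 3.3166
A(y) = 7 (A(y) = 5 - 1*(-2) = 5 + 2 = 7)
f = 324
(f + √(U(-11, t) + A(-10)))² = (324 + √(-11 + 7))² = (324 + √(-4))² = (324 + 2*I)²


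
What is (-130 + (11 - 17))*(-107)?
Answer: 14552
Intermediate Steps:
(-130 + (11 - 17))*(-107) = (-130 - 6)*(-107) = -136*(-107) = 14552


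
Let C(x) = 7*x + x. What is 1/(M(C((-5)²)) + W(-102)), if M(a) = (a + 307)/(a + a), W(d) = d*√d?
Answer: 67600/56597845683 + 5440000*I*√102/56597845683 ≈ 1.1944e-6 + 0.00097073*I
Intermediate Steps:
C(x) = 8*x
W(d) = d^(3/2)
M(a) = (307 + a)/(2*a) (M(a) = (307 + a)/((2*a)) = (307 + a)*(1/(2*a)) = (307 + a)/(2*a))
1/(M(C((-5)²)) + W(-102)) = 1/((307 + 8*(-5)²)/(2*((8*(-5)²))) + (-102)^(3/2)) = 1/((307 + 8*25)/(2*((8*25))) - 102*I*√102) = 1/((½)*(307 + 200)/200 - 102*I*√102) = 1/((½)*(1/200)*507 - 102*I*√102) = 1/(507/400 - 102*I*√102)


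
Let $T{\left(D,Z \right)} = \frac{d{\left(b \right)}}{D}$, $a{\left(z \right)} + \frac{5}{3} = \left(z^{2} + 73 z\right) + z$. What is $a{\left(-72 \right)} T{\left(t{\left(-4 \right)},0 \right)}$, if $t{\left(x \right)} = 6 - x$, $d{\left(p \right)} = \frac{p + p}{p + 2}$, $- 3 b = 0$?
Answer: $0$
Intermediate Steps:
$b = 0$ ($b = \left(- \frac{1}{3}\right) 0 = 0$)
$a{\left(z \right)} = - \frac{5}{3} + z^{2} + 74 z$ ($a{\left(z \right)} = - \frac{5}{3} + \left(\left(z^{2} + 73 z\right) + z\right) = - \frac{5}{3} + \left(z^{2} + 74 z\right) = - \frac{5}{3} + z^{2} + 74 z$)
$d{\left(p \right)} = \frac{2 p}{2 + p}$
$T{\left(D,Z \right)} = 0$ ($T{\left(D,Z \right)} = \frac{2 \cdot 0 \frac{1}{2 + 0}}{D} = \frac{2 \cdot 0 \cdot \frac{1}{2}}{D} = \frac{0}{D} = 0$)
$a{\left(-72 \right)} T{\left(t{\left(-4 \right)},0 \right)} = \left(- \frac{5}{3} + \left(-72\right)^{2} + 74 \left(-72\right)\right) 0 = \left(- \frac{5}{3} + 5184 - 5328\right) 0 = \left(- \frac{437}{3}\right) 0 = 0$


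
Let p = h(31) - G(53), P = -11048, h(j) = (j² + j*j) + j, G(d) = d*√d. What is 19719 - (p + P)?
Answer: 28814 + 53*√53 ≈ 29200.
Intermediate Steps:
G(d) = d^(3/2)
h(j) = j + 2*j² (h(j) = (j² + j²) + j = 2*j² + j = j + 2*j²)
p = 1953 - 53*√53 (p = 31*(1 + 2*31) - 53^(3/2) = 31*(1 + 62) - 53*√53 = 31*63 - 53*√53 = 1953 - 53*√53 ≈ 1567.2)
19719 - (p + P) = 19719 - ((1953 - 53*√53) - 11048) = 19719 - (-9095 - 53*√53) = 19719 + (9095 + 53*√53) = 28814 + 53*√53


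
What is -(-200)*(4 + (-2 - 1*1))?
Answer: 200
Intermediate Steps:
-(-200)*(4 + (-2 - 1*1)) = -(-200)*(4 + (-2 - 1)) = -(-200)*(4 - 3) = -(-200) = -25*(-8) = 200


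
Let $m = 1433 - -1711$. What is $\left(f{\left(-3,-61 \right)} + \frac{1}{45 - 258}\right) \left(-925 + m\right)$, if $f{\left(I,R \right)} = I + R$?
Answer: $- \frac{30251627}{213} \approx -1.4203 \cdot 10^{5}$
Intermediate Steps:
$m = 3144$ ($m = 1433 + 1711 = 3144$)
$\left(f{\left(-3,-61 \right)} + \frac{1}{45 - 258}\right) \left(-925 + m\right) = \left(\left(-3 - 61\right) + \frac{1}{45 - 258}\right) \left(-925 + 3144\right) = \left(-64 + \frac{1}{-213}\right) 2219 = \left(-64 - \frac{1}{213}\right) 2219 = \left(- \frac{13633}{213}\right) 2219 = - \frac{30251627}{213}$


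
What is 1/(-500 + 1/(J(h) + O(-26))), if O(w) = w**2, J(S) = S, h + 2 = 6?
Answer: -680/339999 ≈ -0.0020000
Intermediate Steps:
h = 4 (h = -2 + 6 = 4)
1/(-500 + 1/(J(h) + O(-26))) = 1/(-500 + 1/(4 + (-26)**2)) = 1/(-500 + 1/(4 + 676)) = 1/(-500 + 1/680) = 1/(-339999/680) = -680/339999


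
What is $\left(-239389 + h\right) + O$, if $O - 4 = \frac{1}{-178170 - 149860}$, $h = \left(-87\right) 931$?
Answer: $- \frac{105094907461}{328030} \approx -3.2038 \cdot 10^{5}$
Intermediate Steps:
$h = -80997$
$O = \frac{1312119}{328030}$ ($O = 4 + \frac{1}{-178170 - 149860} = 4 + \frac{1}{-328030} = 4 - \frac{1}{328030} = \frac{1312119}{328030} \approx 4.0$)
$\left(-239389 + h\right) + O = \left(-239389 - 80997\right) + \frac{1312119}{328030} = -320386 + \frac{1312119}{328030} = - \frac{105094907461}{328030}$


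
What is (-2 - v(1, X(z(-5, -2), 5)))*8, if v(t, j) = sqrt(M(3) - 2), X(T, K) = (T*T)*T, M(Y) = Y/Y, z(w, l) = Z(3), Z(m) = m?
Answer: -16 - 8*I ≈ -16.0 - 8.0*I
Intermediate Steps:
z(w, l) = 3
M(Y) = 1
X(T, K) = T**3 (X(T, K) = T**2*T = T**3)
v(t, j) = I (v(t, j) = sqrt(1 - 2) = sqrt(-1) = I)
(-2 - v(1, X(z(-5, -2), 5)))*8 = (-2 - I)*8 = -16 - 8*I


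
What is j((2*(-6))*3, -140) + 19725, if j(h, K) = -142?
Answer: 19583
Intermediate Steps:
j((2*(-6))*3, -140) + 19725 = -142 + 19725 = 19583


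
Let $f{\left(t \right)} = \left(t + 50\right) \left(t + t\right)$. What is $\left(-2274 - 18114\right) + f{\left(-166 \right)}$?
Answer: $18124$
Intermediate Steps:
$f{\left(t \right)} = 2 t \left(50 + t\right)$ ($f{\left(t \right)} = \left(50 + t\right) 2 t = 2 t \left(50 + t\right)$)
$\left(-2274 - 18114\right) + f{\left(-166 \right)} = \left(-2274 - 18114\right) + 2 \left(-166\right) \left(50 - 166\right) = \left(-2274 - 18114\right) + 2 \left(-166\right) \left(-116\right) = -20388 + 38512 = 18124$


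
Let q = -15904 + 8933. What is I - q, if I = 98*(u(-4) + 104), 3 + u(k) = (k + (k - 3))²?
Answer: 28727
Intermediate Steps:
u(k) = -3 + (-3 + 2*k)² (u(k) = -3 + (k + (k - 3))² = -3 + (k + (-3 + k))² = -3 + (-3 + 2*k)²)
q = -6971
I = 21756 (I = 98*((-3 + (-3 + 2*(-4))²) + 104) = 98*((-3 + (-3 - 8)²) + 104) = 98*((-3 + (-11)²) + 104) = 98*((-3 + 121) + 104) = 98*(118 + 104) = 98*222 = 21756)
I - q = 21756 - 1*(-6971) = 21756 + 6971 = 28727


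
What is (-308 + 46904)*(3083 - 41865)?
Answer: -1807086072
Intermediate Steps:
(-308 + 46904)*(3083 - 41865) = 46596*(-38782) = -1807086072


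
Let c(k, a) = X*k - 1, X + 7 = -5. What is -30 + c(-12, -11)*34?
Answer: 4832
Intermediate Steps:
X = -12 (X = -7 - 5 = -12)
c(k, a) = -1 - 12*k (c(k, a) = -12*k - 1 = -1 - 12*k)
-30 + c(-12, -11)*34 = -30 + (-1 - 12*(-12))*34 = -30 + (-1 + 144)*34 = -30 + 143*34 = -30 + 4862 = 4832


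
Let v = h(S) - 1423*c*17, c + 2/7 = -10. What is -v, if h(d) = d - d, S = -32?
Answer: -1741752/7 ≈ -2.4882e+5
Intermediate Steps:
c = -72/7 (c = -2/7 - 10 = -72/7 ≈ -10.286)
h(d) = 0
v = 1741752/7 (v = 0 - (-102456)*17/7 = 0 - 1423*(-1224/7) = 0 + 1741752/7 = 1741752/7 ≈ 2.4882e+5)
-v = -1*1741752/7 = -1741752/7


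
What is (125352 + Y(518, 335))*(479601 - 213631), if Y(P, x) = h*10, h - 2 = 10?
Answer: 33371787840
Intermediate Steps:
h = 12 (h = 2 + 10 = 12)
Y(P, x) = 120 (Y(P, x) = 12*10 = 120)
(125352 + Y(518, 335))*(479601 - 213631) = (125352 + 120)*(479601 - 213631) = 125472*265970 = 33371787840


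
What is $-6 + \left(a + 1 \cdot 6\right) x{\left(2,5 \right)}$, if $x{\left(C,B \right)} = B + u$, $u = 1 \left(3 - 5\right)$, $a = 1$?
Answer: $15$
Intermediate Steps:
$u = -2$ ($u = 1 \left(-2\right) = -2$)
$x{\left(C,B \right)} = -2 + B$ ($x{\left(C,B \right)} = B - 2 = -2 + B$)
$-6 + \left(a + 1 \cdot 6\right) x{\left(2,5 \right)} = -6 + \left(1 + 1 \cdot 6\right) \left(-2 + 5\right) = -6 + \left(1 + 6\right) 3 = -6 + 7 \cdot 3 = -6 + 21 = 15$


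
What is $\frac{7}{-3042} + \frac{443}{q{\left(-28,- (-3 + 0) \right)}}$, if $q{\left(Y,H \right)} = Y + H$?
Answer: $- \frac{1347781}{76050} \approx -17.722$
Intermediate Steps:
$q{\left(Y,H \right)} = H + Y$
$\frac{7}{-3042} + \frac{443}{q{\left(-28,- (-3 + 0) \right)}} = \frac{7}{-3042} + \frac{443}{- (-3 + 0) - 28} = 7 \left(- \frac{1}{3042}\right) + \frac{443}{\left(-1\right) \left(-3\right) - 28} = - \frac{7}{3042} + \frac{443}{3 - 28} = - \frac{7}{3042} + \frac{443}{-25} = - \frac{7}{3042} + 443 \left(- \frac{1}{25}\right) = - \frac{7}{3042} - \frac{443}{25} = - \frac{1347781}{76050}$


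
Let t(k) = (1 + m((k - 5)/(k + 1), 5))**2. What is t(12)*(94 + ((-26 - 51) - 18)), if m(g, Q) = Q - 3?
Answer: -9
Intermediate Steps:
m(g, Q) = -3 + Q
t(k) = 9 (t(k) = (1 + (-3 + 5))**2 = (1 + 2)**2 = 3**2 = 9)
t(12)*(94 + ((-26 - 51) - 18)) = 9*(94 + ((-26 - 51) - 18)) = 9*(94 + (-77 - 18)) = 9*(94 - 95) = 9*(-1) = -9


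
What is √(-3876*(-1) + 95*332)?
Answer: 2*√8854 ≈ 188.19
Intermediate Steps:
√(-3876*(-1) + 95*332) = √(3876 + 31540) = √35416 = 2*√8854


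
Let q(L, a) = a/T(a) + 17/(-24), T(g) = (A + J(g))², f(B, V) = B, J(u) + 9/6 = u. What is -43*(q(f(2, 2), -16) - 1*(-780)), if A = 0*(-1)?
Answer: -985114477/29400 ≈ -33507.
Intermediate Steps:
J(u) = -3/2 + u
A = 0
T(g) = (-3/2 + g)² (T(g) = (0 + (-3/2 + g))² = (-3/2 + g)²)
q(L, a) = -17/24 + 4*a/(-3 + 2*a)² (q(L, a) = a/(((-3 + 2*a)²/4)) + 17/(-24) = a*(4/(-3 + 2*a)²) + 17*(-1/24) = 4*a/(-3 + 2*a)² - 17/24 = -17/24 + 4*a/(-3 + 2*a)²)
-43*(q(f(2, 2), -16) - 1*(-780)) = -43*((-17/24 + 4*(-16)/(-3 + 2*(-16))²) - 1*(-780)) = -43*((-17/24 + 4*(-16)/(-3 - 32)²) + 780) = -43*((-17/24 + 4*(-16)/(-35)²) + 780) = -43*((-17/24 + 4*(-16)*(1/1225)) + 780) = -43*((-17/24 - 64/1225) + 780) = -43*(-22361/29400 + 780) = -43*22909639/29400 = -985114477/29400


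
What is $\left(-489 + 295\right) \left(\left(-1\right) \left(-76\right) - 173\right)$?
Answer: $18818$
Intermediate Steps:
$\left(-489 + 295\right) \left(\left(-1\right) \left(-76\right) - 173\right) = - 194 \left(76 - 173\right) = \left(-194\right) \left(-97\right) = 18818$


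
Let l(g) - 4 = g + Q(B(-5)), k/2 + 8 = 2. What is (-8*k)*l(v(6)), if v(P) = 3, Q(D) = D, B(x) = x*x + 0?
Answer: 3072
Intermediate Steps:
B(x) = x**2 (B(x) = x**2 + 0 = x**2)
k = -12 (k = -16 + 2*2 = -16 + 4 = -12)
l(g) = 29 + g (l(g) = 4 + (g + (-5)**2) = 4 + (g + 25) = 4 + (25 + g) = 29 + g)
(-8*k)*l(v(6)) = (-8*(-12))*(29 + 3) = 96*32 = 3072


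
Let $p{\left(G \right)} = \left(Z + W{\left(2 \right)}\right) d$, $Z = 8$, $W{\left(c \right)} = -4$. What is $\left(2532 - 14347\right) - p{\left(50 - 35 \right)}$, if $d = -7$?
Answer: $-11787$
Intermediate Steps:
$p{\left(G \right)} = -28$ ($p{\left(G \right)} = \left(8 - 4\right) \left(-7\right) = 4 \left(-7\right) = -28$)
$\left(2532 - 14347\right) - p{\left(50 - 35 \right)} = \left(2532 - 14347\right) - -28 = -11815 + 28 = -11787$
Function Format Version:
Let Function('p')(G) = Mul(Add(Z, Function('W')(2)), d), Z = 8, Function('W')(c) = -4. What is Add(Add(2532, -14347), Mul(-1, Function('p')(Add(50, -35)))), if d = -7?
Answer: -11787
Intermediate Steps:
Function('p')(G) = -28 (Function('p')(G) = Mul(Add(8, -4), -7) = Mul(4, -7) = -28)
Add(Add(2532, -14347), Mul(-1, Function('p')(Add(50, -35)))) = Add(Add(2532, -14347), Mul(-1, -28)) = Add(-11815, 28) = -11787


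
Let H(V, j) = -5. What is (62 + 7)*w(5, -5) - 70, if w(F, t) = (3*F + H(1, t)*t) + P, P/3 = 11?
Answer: 4967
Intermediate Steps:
P = 33 (P = 3*11 = 33)
w(F, t) = 33 - 5*t + 3*F (w(F, t) = (3*F - 5*t) + 33 = (-5*t + 3*F) + 33 = 33 - 5*t + 3*F)
(62 + 7)*w(5, -5) - 70 = (62 + 7)*(33 - 5*(-5) + 3*5) - 70 = 69*(33 + 25 + 15) - 70 = 69*73 - 70 = 5037 - 70 = 4967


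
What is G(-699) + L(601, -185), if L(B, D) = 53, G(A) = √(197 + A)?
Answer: 53 + I*√502 ≈ 53.0 + 22.405*I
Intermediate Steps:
G(-699) + L(601, -185) = √(197 - 699) + 53 = √(-502) + 53 = I*√502 + 53 = 53 + I*√502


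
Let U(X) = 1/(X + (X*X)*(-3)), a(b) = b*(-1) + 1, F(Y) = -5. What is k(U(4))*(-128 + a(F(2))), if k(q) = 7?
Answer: -854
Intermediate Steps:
a(b) = 1 - b (a(b) = -b + 1 = 1 - b)
U(X) = 1/(X - 3*X**2) (U(X) = 1/(X + X**2*(-3)) = 1/(X - 3*X**2))
k(U(4))*(-128 + a(F(2))) = 7*(-128 + (1 - 1*(-5))) = 7*(-128 + (1 + 5)) = 7*(-128 + 6) = 7*(-122) = -854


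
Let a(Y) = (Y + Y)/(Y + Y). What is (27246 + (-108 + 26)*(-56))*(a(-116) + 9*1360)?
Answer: 389728958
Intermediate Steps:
a(Y) = 1 (a(Y) = (2*Y)/((2*Y)) = (2*Y)*(1/(2*Y)) = 1)
(27246 + (-108 + 26)*(-56))*(a(-116) + 9*1360) = (27246 + (-108 + 26)*(-56))*(1 + 9*1360) = (27246 - 82*(-56))*(1 + 12240) = (27246 + 4592)*12241 = 31838*12241 = 389728958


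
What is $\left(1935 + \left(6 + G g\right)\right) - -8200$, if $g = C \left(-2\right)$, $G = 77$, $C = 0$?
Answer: $10141$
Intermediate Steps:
$g = 0$ ($g = 0 \left(-2\right) = 0$)
$\left(1935 + \left(6 + G g\right)\right) - -8200 = \left(1935 + \left(6 + 77 \cdot 0\right)\right) - -8200 = \left(1935 + \left(6 + 0\right)\right) + 8200 = \left(1935 + 6\right) + 8200 = 1941 + 8200 = 10141$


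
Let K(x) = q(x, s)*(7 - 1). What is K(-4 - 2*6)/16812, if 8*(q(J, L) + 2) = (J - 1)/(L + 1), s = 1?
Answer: -49/44832 ≈ -0.0010930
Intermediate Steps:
q(J, L) = -2 + (-1 + J)/(8*(1 + L)) (q(J, L) = -2 + ((J - 1)/(L + 1))/8 = -2 + ((-1 + J)/(1 + L))/8 = -2 + (-1 + J)/(8*(1 + L)))
K(x) = -99/8 + 3*x/8 (K(x) = ((-17 + x - 16*1)/(8*(1 + 1)))*(7 - 1) = ((⅛)*(-17 + x - 16)/2)*6 = ((⅛)*(½)*(-33 + x))*6 = (-33/16 + x/16)*6 = -99/8 + 3*x/8)
K(-4 - 2*6)/16812 = (-99/8 + 3*(-4 - 2*6)/8)/16812 = (-99/8 + 3*(-4 - 12)/8)*(1/16812) = (-99/8 + (3/8)*(-16))*(1/16812) = (-99/8 - 6)*(1/16812) = -147/8*1/16812 = -49/44832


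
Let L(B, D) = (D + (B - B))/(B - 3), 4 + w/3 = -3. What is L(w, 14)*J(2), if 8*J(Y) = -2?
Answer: 7/48 ≈ 0.14583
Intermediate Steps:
J(Y) = -¼ (J(Y) = (⅛)*(-2) = -¼)
w = -21 (w = -12 + 3*(-3) = -12 - 9 = -21)
L(B, D) = D/(-3 + B) (L(B, D) = (D + 0)/(-3 + B) = D/(-3 + B))
L(w, 14)*J(2) = (14/(-3 - 21))*(-¼) = (14/(-24))*(-¼) = (14*(-1/24))*(-¼) = -7/12*(-¼) = 7/48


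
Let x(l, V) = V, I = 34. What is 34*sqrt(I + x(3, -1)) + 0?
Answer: 34*sqrt(33) ≈ 195.32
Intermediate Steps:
34*sqrt(I + x(3, -1)) + 0 = 34*sqrt(34 - 1) + 0 = 34*sqrt(33) + 0 = 34*sqrt(33)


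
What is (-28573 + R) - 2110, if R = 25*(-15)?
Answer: -31058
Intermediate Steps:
R = -375
(-28573 + R) - 2110 = (-28573 - 375) - 2110 = -28948 - 2110 = -31058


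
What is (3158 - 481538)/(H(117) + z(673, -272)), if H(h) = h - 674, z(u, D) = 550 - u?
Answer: 1407/2 ≈ 703.50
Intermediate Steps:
H(h) = -674 + h
(3158 - 481538)/(H(117) + z(673, -272)) = (3158 - 481538)/((-674 + 117) + (550 - 1*673)) = -478380/(-557 + (550 - 673)) = -478380/(-557 - 123) = -478380/(-680) = -478380*(-1/680) = 1407/2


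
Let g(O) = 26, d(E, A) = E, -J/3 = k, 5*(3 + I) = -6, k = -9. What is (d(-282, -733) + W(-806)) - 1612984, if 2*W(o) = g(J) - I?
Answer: -16132509/10 ≈ -1.6133e+6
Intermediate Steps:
I = -21/5 (I = -3 + (⅕)*(-6) = -3 - 6/5 = -21/5 ≈ -4.2000)
J = 27 (J = -3*(-9) = 27)
W(o) = 151/10 (W(o) = (26 - 1*(-21/5))/2 = (26 + 21/5)/2 = (½)*(151/5) = 151/10)
(d(-282, -733) + W(-806)) - 1612984 = (-282 + 151/10) - 1612984 = -2669/10 - 1612984 = -16132509/10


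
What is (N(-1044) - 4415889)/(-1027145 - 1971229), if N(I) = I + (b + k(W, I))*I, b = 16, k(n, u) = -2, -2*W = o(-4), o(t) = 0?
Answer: 1477183/999458 ≈ 1.4780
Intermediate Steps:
W = 0 (W = -1/2*0 = 0)
N(I) = 15*I (N(I) = I + (16 - 2)*I = I + 14*I = 15*I)
(N(-1044) - 4415889)/(-1027145 - 1971229) = (15*(-1044) - 4415889)/(-1027145 - 1971229) = (-15660 - 4415889)/(-2998374) = -4431549*(-1/2998374) = 1477183/999458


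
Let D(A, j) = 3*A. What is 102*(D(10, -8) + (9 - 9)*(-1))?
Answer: 3060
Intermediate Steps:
102*(D(10, -8) + (9 - 9)*(-1)) = 102*(3*10 + (9 - 9)*(-1)) = 102*(30 + 0*(-1)) = 102*(30 + 0) = 102*30 = 3060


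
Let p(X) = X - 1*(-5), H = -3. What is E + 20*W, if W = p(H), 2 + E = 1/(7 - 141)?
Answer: 5091/134 ≈ 37.993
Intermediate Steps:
E = -269/134 (E = -2 + 1/(7 - 141) = -2 + 1/(-134) = -2 - 1/134 = -269/134 ≈ -2.0075)
p(X) = 5 + X (p(X) = X + 5 = 5 + X)
W = 2 (W = 5 - 3 = 2)
E + 20*W = -269/134 + 20*2 = -269/134 + 40 = 5091/134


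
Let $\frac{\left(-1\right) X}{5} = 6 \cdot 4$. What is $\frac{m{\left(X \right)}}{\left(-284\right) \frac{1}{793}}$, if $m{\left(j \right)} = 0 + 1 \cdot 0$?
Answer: $0$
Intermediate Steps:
$X = -120$ ($X = - 5 \cdot 6 \cdot 4 = \left(-5\right) 24 = -120$)
$m{\left(j \right)} = 0$ ($m{\left(j \right)} = 0 + 0 = 0$)
$\frac{m{\left(X \right)}}{\left(-284\right) \frac{1}{793}} = \frac{0}{\left(-284\right) \frac{1}{793}} = \frac{0}{- \frac{284}{793}} = 0 \left(- \frac{793}{284}\right) = 0$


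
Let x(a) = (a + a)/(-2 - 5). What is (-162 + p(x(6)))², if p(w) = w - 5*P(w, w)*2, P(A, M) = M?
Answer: 1052676/49 ≈ 21483.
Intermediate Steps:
x(a) = -2*a/7 (x(a) = (2*a)/(-7) = (2*a)*(-⅐) = -2*a/7)
p(w) = -9*w (p(w) = w - 5*w*2 = w - 10*w = -9*w)
(-162 + p(x(6)))² = (-162 - (-18)*6/7)² = (-162 - 9*(-12/7))² = (-162 + 108/7)² = (-1026/7)² = 1052676/49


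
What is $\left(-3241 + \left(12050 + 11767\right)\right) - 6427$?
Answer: $14149$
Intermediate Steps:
$\left(-3241 + \left(12050 + 11767\right)\right) - 6427 = \left(-3241 + 23817\right) - 6427 = 20576 - 6427 = 14149$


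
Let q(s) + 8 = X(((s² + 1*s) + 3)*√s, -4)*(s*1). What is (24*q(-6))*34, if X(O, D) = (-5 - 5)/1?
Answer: 42432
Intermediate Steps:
X(O, D) = -10 (X(O, D) = -10*1 = -10)
q(s) = -8 - 10*s
(24*q(-6))*34 = (24*(-8 - 10*(-6)))*34 = (24*(-8 + 60))*34 = (24*52)*34 = 1248*34 = 42432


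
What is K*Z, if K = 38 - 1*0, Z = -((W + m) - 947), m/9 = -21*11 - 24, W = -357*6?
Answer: 204592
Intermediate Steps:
W = -2142
m = -2295 (m = 9*(-21*11 - 24) = 9*(-231 - 24) = 9*(-255) = -2295)
Z = 5384 (Z = -((-2142 - 2295) - 947) = -(-4437 - 947) = -1*(-5384) = 5384)
K = 38 (K = 38 + 0 = 38)
K*Z = 38*5384 = 204592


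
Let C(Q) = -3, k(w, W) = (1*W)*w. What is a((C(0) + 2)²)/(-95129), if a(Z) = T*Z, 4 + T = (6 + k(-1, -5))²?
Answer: -117/95129 ≈ -0.0012299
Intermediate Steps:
k(w, W) = W*w
T = 117 (T = -4 + (6 - 5*(-1))² = -4 + (6 + 5)² = -4 + 11² = -4 + 121 = 117)
a(Z) = 117*Z
a((C(0) + 2)²)/(-95129) = (117*(-3 + 2)²)/(-95129) = (117*(-1)²)*(-1/95129) = (117*1)*(-1/95129) = 117*(-1/95129) = -117/95129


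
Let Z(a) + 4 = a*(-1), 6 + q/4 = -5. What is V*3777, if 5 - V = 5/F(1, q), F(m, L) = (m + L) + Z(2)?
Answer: 944250/49 ≈ 19270.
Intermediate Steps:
q = -44 (q = -24 + 4*(-5) = -24 - 20 = -44)
Z(a) = -4 - a (Z(a) = -4 + a*(-1) = -4 - a)
F(m, L) = -6 + L + m (F(m, L) = (m + L) + (-4 - 1*2) = (L + m) + (-4 - 2) = (L + m) - 6 = -6 + L + m)
V = 250/49 (V = 5 - 5/(-6 - 44 + 1) = 5 - 5/(-49) = 5 - 5*(-1)/49 = 5 - 1*(-5/49) = 5 + 5/49 = 250/49 ≈ 5.1020)
V*3777 = (250/49)*3777 = 944250/49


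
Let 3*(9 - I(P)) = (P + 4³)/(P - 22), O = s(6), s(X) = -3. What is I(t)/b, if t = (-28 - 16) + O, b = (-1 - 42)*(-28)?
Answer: 470/62307 ≈ 0.0075433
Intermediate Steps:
O = -3
b = 1204 (b = -43*(-28) = 1204)
t = -47 (t = (-28 - 16) - 3 = -44 - 3 = -47)
I(P) = 9 - (64 + P)/(3*(-22 + P)) (I(P) = 9 - (P + 4³)/(3*(P - 22)) = 9 - (P + 64)/(3*(-22 + P)) = 9 - (64 + P)/(3*(-22 + P)))
I(t)/b = (2*(-329 + 13*(-47))/(3*(-22 - 47)))/1204 = ((⅔)*(-329 - 611)/(-69))*(1/1204) = ((⅔)*(-1/69)*(-940))*(1/1204) = (1880/207)*(1/1204) = 470/62307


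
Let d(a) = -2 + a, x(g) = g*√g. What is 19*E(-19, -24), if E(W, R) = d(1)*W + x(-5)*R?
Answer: 361 + 2280*I*√5 ≈ 361.0 + 5098.2*I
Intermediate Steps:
x(g) = g^(3/2)
E(W, R) = -W - 5*I*R*√5 (E(W, R) = (-2 + 1)*W + (-5)^(3/2)*R = -W + (-5*I*√5)*R = -W - 5*I*R*√5)
19*E(-19, -24) = 19*(-1*(-19) - 5*I*(-24)*√5) = 19*(19 + 120*I*√5) = 361 + 2280*I*√5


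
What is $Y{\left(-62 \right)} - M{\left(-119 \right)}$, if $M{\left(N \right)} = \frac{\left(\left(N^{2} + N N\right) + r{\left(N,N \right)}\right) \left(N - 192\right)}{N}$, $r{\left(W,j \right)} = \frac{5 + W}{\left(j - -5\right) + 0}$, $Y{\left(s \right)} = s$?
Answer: $- \frac{8815831}{119} \approx -74083.0$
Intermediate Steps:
$r{\left(W,j \right)} = \frac{5 + W}{5 + j}$ ($r{\left(W,j \right)} = \frac{5 + W}{\left(j + 5\right) + 0} = \frac{5 + W}{\left(5 + j\right) + 0} = \frac{5 + W}{5 + j}$)
$M{\left(N \right)} = \frac{\left(1 + 2 N^{2}\right) \left(-192 + N\right)}{N}$ ($M{\left(N \right)} = \frac{\left(\left(N^{2} + N N\right) + \frac{5 + N}{5 + N}\right) \left(N - 192\right)}{N} = \frac{\left(\left(N^{2} + N^{2}\right) + 1\right) \left(-192 + N\right)}{N} = \frac{\left(2 N^{2} + 1\right) \left(-192 + N\right)}{N} = \frac{\left(1 + 2 N^{2}\right) \left(-192 + N\right)}{N}$)
$Y{\left(-62 \right)} - M{\left(-119 \right)} = -62 - \left(1 - -45696 - \frac{192}{-119} + 2 \left(-119\right)^{2}\right) = -62 - \left(1 + 45696 - - \frac{192}{119} + 2 \cdot 14161\right) = -62 - \left(1 + 45696 + \frac{192}{119} + 28322\right) = -62 - \frac{8808453}{119} = - \frac{8815831}{119}$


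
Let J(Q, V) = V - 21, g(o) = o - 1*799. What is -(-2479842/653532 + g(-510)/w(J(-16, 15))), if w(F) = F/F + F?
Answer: -140512363/544610 ≈ -258.01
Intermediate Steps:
g(o) = -799 + o (g(o) = o - 799 = -799 + o)
J(Q, V) = -21 + V
w(F) = 1 + F
-(-2479842/653532 + g(-510)/w(J(-16, 15))) = -(-2479842/653532 + (-799 - 510)/(1 + (-21 + 15))) = -(-2479842*1/653532 - 1309/(1 - 6)) = -(-413307/108922 - 1309/(-5)) = -(-413307/108922 - 1309*(-⅕)) = -(-413307/108922 + 1309/5) = -1*140512363/544610 = -140512363/544610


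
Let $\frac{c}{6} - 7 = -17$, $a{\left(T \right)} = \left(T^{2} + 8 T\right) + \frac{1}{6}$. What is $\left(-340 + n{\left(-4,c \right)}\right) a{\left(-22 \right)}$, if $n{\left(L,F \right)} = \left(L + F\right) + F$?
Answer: $- \frac{428968}{3} \approx -1.4299 \cdot 10^{5}$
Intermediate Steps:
$a{\left(T \right)} = \frac{1}{6} + T^{2} + 8 T$ ($a{\left(T \right)} = \left(T^{2} + 8 T\right) + \frac{1}{6} = \frac{1}{6} + T^{2} + 8 T$)
$c = -60$ ($c = 42 + 6 \left(-17\right) = 42 - 102 = -60$)
$n{\left(L,F \right)} = L + 2 F$ ($n{\left(L,F \right)} = \left(F + L\right) + F = L + 2 F$)
$\left(-340 + n{\left(-4,c \right)}\right) a{\left(-22 \right)} = \left(-340 + \left(-4 + 2 \left(-60\right)\right)\right) \left(\frac{1}{6} + \left(-22\right)^{2} + 8 \left(-22\right)\right) = \left(-340 - 124\right) \left(\frac{1}{6} + 484 - 176\right) = \left(-340 - 124\right) \frac{1849}{6} = \left(-464\right) \frac{1849}{6} = - \frac{428968}{3}$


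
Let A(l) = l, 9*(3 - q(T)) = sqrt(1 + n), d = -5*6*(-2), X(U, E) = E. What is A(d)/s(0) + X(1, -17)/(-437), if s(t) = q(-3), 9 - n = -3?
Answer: 1595908/78223 + 135*sqrt(13)/179 ≈ 23.121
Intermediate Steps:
n = 12 (n = 9 - 1*(-3) = 9 + 3 = 12)
d = 60 (d = -30*(-2) = 60)
q(T) = 3 - sqrt(13)/9 (q(T) = 3 - sqrt(1 + 12)/9 = 3 - sqrt(13)/9)
s(t) = 3 - sqrt(13)/9
A(d)/s(0) + X(1, -17)/(-437) = 60/(3 - sqrt(13)/9) - 17/(-437) = 60/(3 - sqrt(13)/9) - 17*(-1/437) = 60/(3 - sqrt(13)/9) + 17/437 = 17/437 + 60/(3 - sqrt(13)/9)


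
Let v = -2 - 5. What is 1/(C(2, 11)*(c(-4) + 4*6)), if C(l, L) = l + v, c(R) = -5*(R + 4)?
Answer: -1/120 ≈ -0.0083333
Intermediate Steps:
c(R) = -20 - 5*R (c(R) = -5*(4 + R) = -20 - 5*R)
v = -7
C(l, L) = -7 + l (C(l, L) = l - 7 = -7 + l)
1/(C(2, 11)*(c(-4) + 4*6)) = 1/((-7 + 2)*((-20 - 5*(-4)) + 4*6)) = 1/(-5*((-20 + 20) + 24)) = 1/(-5*(0 + 24)) = 1/(-5*24) = 1/(-120) = -1/120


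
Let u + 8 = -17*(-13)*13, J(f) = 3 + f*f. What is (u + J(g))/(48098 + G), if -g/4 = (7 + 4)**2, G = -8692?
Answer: 118562/19703 ≈ 6.0175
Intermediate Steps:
g = -484 (g = -4*(7 + 4)**2 = -4*11**2 = -4*121 = -484)
J(f) = 3 + f**2
u = 2865 (u = -8 - 17*(-13)*13 = -8 + 221*13 = -8 + 2873 = 2865)
(u + J(g))/(48098 + G) = (2865 + (3 + (-484)**2))/(48098 - 8692) = (2865 + (3 + 234256))/39406 = (2865 + 234259)*(1/39406) = 237124*(1/39406) = 118562/19703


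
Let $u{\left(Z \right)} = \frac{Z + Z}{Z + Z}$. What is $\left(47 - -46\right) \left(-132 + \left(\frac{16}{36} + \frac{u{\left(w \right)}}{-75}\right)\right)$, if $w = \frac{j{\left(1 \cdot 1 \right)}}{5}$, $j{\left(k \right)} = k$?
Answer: $- \frac{917693}{75} \approx -12236.0$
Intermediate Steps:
$w = \frac{1}{5}$ ($w = \frac{1 \cdot 1}{5} = 1 \cdot \frac{1}{5} = \frac{1}{5} \approx 0.2$)
$u{\left(Z \right)} = 1$ ($u{\left(Z \right)} = \frac{2 Z}{2 Z} = 2 Z \frac{1}{2 Z} = 1$)
$\left(47 - -46\right) \left(-132 + \left(\frac{16}{36} + \frac{u{\left(w \right)}}{-75}\right)\right) = \left(47 - -46\right) \left(-132 + \left(\frac{16}{36} + 1 \frac{1}{-75}\right)\right) = \left(47 + 46\right) \left(-132 + \left(16 \cdot \frac{1}{36} + 1 \left(- \frac{1}{75}\right)\right)\right) = 93 \left(-132 + \left(\frac{4}{9} - \frac{1}{75}\right)\right) = 93 \left(-132 + \frac{97}{225}\right) = 93 \left(- \frac{29603}{225}\right) = - \frac{917693}{75}$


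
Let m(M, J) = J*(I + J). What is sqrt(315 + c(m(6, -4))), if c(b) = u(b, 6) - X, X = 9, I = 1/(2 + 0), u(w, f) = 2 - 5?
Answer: sqrt(303) ≈ 17.407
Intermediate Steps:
u(w, f) = -3
I = 1/2 ≈ 0.50000
m(M, J) = J*(1/2 + J)
c(b) = -12 (c(b) = -3 - 1*9 = -3 - 9 = -12)
sqrt(315 + c(m(6, -4))) = sqrt(315 - 12) = sqrt(303)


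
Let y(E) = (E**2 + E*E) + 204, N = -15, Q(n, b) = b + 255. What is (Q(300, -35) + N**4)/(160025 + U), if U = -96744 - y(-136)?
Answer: 10169/5217 ≈ 1.9492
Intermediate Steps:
Q(n, b) = 255 + b
y(E) = 204 + 2*E**2 (y(E) = (E**2 + E**2) + 204 = 2*E**2 + 204 = 204 + 2*E**2)
U = -133940 (U = -96744 - (204 + 2*(-136)**2) = -96744 - (204 + 2*18496) = -96744 - (204 + 36992) = -96744 - 1*37196 = -96744 - 37196 = -133940)
(Q(300, -35) + N**4)/(160025 + U) = ((255 - 35) + (-15)**4)/(160025 - 133940) = (220 + 50625)/26085 = 50845*(1/26085) = 10169/5217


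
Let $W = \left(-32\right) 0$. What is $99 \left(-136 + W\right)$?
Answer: $-13464$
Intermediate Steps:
$W = 0$
$99 \left(-136 + W\right) = 99 \left(-136 + 0\right) = 99 \left(-136\right) = -13464$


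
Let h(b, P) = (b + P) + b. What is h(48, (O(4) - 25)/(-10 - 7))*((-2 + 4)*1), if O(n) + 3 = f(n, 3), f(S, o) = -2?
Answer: 3324/17 ≈ 195.53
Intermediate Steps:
O(n) = -5 (O(n) = -3 - 2 = -5)
h(b, P) = P + 2*b (h(b, P) = (P + b) + b = P + 2*b)
h(48, (O(4) - 25)/(-10 - 7))*((-2 + 4)*1) = ((-5 - 25)/(-10 - 7) + 2*48)*((-2 + 4)*1) = (-30/(-17) + 96)*(2*1) = (-30*(-1/17) + 96)*2 = (30/17 + 96)*2 = (1662/17)*2 = 3324/17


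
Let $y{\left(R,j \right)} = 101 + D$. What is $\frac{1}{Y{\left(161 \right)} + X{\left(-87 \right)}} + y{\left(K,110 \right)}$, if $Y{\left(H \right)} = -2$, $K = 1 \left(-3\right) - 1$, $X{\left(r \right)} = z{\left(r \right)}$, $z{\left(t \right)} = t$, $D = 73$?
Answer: $\frac{15485}{89} \approx 173.99$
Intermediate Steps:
$X{\left(r \right)} = r$
$K = -4$ ($K = -3 - 1 = -4$)
$y{\left(R,j \right)} = 174$ ($y{\left(R,j \right)} = 101 + 73 = 174$)
$\frac{1}{Y{\left(161 \right)} + X{\left(-87 \right)}} + y{\left(K,110 \right)} = \frac{1}{-2 - 87} + 174 = \frac{1}{-89} + 174 = - \frac{1}{89} + 174 = \frac{15485}{89}$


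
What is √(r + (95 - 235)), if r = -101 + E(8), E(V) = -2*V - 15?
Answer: 4*I*√17 ≈ 16.492*I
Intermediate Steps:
E(V) = -15 - 2*V
r = -132 (r = -101 + (-15 - 2*8) = -101 + (-15 - 16) = -101 - 31 = -132)
√(r + (95 - 235)) = √(-132 + (95 - 235)) = √(-132 - 140) = √(-272) = 4*I*√17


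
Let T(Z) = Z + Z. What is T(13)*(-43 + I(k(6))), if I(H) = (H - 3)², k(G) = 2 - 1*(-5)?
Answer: -702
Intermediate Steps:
T(Z) = 2*Z
k(G) = 7 (k(G) = 2 + 5 = 7)
I(H) = (-3 + H)²
T(13)*(-43 + I(k(6))) = (2*13)*(-43 + (-3 + 7)²) = 26*(-43 + 4²) = 26*(-43 + 16) = 26*(-27) = -702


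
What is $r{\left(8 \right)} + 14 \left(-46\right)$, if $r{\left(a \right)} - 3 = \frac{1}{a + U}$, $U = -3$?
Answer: $- \frac{3204}{5} \approx -640.8$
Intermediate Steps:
$r{\left(a \right)} = 3 + \frac{1}{-3 + a}$ ($r{\left(a \right)} = 3 + \frac{1}{a - 3} = 3 + \frac{1}{-3 + a}$)
$r{\left(8 \right)} + 14 \left(-46\right) = \frac{-8 + 3 \cdot 8}{-3 + 8} + 14 \left(-46\right) = \frac{-8 + 24}{5} - 644 = \frac{1}{5} \cdot 16 - 644 = \frac{16}{5} - 644 = - \frac{3204}{5}$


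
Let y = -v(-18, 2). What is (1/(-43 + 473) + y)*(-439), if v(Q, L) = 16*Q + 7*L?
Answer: -51723419/430 ≈ -1.2029e+5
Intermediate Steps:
v(Q, L) = 7*L + 16*Q
y = 274 (y = -(7*2 + 16*(-18)) = -(14 - 288) = -1*(-274) = 274)
(1/(-43 + 473) + y)*(-439) = (1/(-43 + 473) + 274)*(-439) = (1/430 + 274)*(-439) = (117821/430)*(-439) = -51723419/430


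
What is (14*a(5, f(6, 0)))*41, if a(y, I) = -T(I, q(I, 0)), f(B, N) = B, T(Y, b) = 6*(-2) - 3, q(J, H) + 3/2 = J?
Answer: 8610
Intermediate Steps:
q(J, H) = -3/2 + J
T(Y, b) = -15 (T(Y, b) = -12 - 3 = -15)
a(y, I) = 15 (a(y, I) = -1*(-15) = 15)
(14*a(5, f(6, 0)))*41 = (14*15)*41 = 210*41 = 8610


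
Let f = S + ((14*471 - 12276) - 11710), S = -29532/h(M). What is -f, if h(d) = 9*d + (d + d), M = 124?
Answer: 5938055/341 ≈ 17414.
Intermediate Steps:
h(d) = 11*d (h(d) = 9*d + 2*d = 11*d)
S = -7383/341 (S = -29532/(11*124) = -29532/1364 = -29532*1/1364 = -7383/341 ≈ -21.651)
f = -5938055/341 (f = -7383/341 + ((14*471 - 12276) - 11710) = -7383/341 + ((6594 - 12276) - 11710) = -7383/341 + (-5682 - 11710) = -7383/341 - 17392 = -5938055/341 ≈ -17414.)
-f = -1*(-5938055/341) = 5938055/341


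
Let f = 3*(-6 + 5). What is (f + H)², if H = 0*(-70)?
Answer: 9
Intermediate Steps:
H = 0
f = -3 (f = 3*(-1) = -3)
(f + H)² = (-3 + 0)² = (-3)² = 9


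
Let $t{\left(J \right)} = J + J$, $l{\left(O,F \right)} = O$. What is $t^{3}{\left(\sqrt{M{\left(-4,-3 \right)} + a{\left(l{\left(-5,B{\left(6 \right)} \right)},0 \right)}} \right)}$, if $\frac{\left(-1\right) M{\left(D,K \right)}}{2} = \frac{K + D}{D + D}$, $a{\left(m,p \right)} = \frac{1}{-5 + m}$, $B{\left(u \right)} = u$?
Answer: $- \frac{37 i \sqrt{185}}{25} \approx - 20.13 i$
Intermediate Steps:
$M{\left(D,K \right)} = - \frac{D + K}{D}$ ($M{\left(D,K \right)} = - 2 \frac{K + D}{D + D} = - 2 \frac{D + K}{2 D} = - \frac{D + K}{D}$)
$t{\left(J \right)} = 2 J$
$t^{3}{\left(\sqrt{M{\left(-4,-3 \right)} + a{\left(l{\left(-5,B{\left(6 \right)} \right)},0 \right)}} \right)} = \left(2 \sqrt{\frac{\left(-1\right) \left(-4\right) - -3}{-4} + \frac{1}{-5 - 5}}\right)^{3} = \left(2 \sqrt{- \frac{4 + 3}{4} + \frac{1}{-10}}\right)^{3} = \left(2 \sqrt{\left(- \frac{1}{4}\right) 7 - \frac{1}{10}}\right)^{3} = \left(2 \sqrt{- \frac{7}{4} - \frac{1}{10}}\right)^{3} = \left(2 \sqrt{- \frac{37}{20}}\right)^{3} = \left(2 \frac{i \sqrt{185}}{10}\right)^{3} = \left(\frac{i \sqrt{185}}{5}\right)^{3} = - \frac{37 i \sqrt{185}}{25}$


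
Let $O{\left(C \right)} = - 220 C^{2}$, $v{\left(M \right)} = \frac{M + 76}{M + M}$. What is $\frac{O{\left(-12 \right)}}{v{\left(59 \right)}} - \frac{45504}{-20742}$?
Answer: $- \frac{287157152}{10371} \approx -27688.0$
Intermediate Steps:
$v{\left(M \right)} = \frac{76 + M}{2 M}$
$\frac{O{\left(-12 \right)}}{v{\left(59 \right)}} - \frac{45504}{-20742} = \frac{\left(-220\right) \left(-12\right)^{2}}{\frac{1}{2} \cdot \frac{1}{59} \left(76 + 59\right)} - \frac{45504}{-20742} = \frac{\left(-220\right) 144}{\frac{1}{2} \cdot \frac{1}{59} \cdot 135} - - \frac{7584}{3457} = - \frac{31680}{\frac{135}{118}} + \frac{7584}{3457} = \left(-31680\right) \frac{118}{135} + \frac{7584}{3457} = - \frac{83072}{3} + \frac{7584}{3457} = - \frac{287157152}{10371}$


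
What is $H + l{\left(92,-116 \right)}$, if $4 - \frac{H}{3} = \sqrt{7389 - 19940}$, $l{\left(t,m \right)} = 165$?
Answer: $177 - 3 i \sqrt{12551} \approx 177.0 - 336.09 i$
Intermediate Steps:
$H = 12 - 3 i \sqrt{12551}$ ($H = 12 - 3 \sqrt{7389 - 19940} = 12 - 3 \sqrt{-12551} = 12 - 3 i \sqrt{12551} \approx 12.0 - 336.09 i$)
$H + l{\left(92,-116 \right)} = \left(12 - 3 i \sqrt{12551}\right) + 165 = 177 - 3 i \sqrt{12551}$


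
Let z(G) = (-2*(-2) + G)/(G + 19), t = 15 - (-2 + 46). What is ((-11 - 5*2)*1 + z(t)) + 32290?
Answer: 64543/2 ≈ 32272.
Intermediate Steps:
t = -29 (t = 15 - 1*44 = 15 - 44 = -29)
z(G) = (4 + G)/(19 + G)
((-11 - 5*2)*1 + z(t)) + 32290 = ((-11 - 5*2)*1 + (4 - 29)/(19 - 29)) + 32290 = ((-11 - 10)*1 - 25/(-10)) + 32290 = (-21*1 - ⅒*(-25)) + 32290 = (-21 + 5/2) + 32290 = -37/2 + 32290 = 64543/2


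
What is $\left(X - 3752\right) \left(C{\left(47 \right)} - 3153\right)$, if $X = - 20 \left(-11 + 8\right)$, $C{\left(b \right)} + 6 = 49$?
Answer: $11482120$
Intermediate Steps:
$C{\left(b \right)} = 43$ ($C{\left(b \right)} = -6 + 49 = 43$)
$X = 60$ ($X = \left(-20\right) \left(-3\right) = 60$)
$\left(X - 3752\right) \left(C{\left(47 \right)} - 3153\right) = \left(60 - 3752\right) \left(43 - 3153\right) = \left(-3692\right) \left(-3110\right) = 11482120$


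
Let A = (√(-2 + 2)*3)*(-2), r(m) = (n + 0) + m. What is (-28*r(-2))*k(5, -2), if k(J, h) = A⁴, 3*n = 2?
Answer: 0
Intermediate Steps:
n = ⅔ (n = (⅓)*2 = ⅔ ≈ 0.66667)
r(m) = ⅔ + m (r(m) = (⅔ + 0) + m = ⅔ + m)
A = 0 (A = (√0*3)*(-2) = (0*3)*(-2) = 0*(-2) = 0)
k(J, h) = 0 (k(J, h) = 0⁴ = 0)
(-28*r(-2))*k(5, -2) = -28*(⅔ - 2)*0 = -28*(-4/3)*0 = (112/3)*0 = 0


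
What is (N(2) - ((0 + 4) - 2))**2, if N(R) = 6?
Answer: 16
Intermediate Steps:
(N(2) - ((0 + 4) - 2))**2 = (6 - ((0 + 4) - 2))**2 = (6 - (4 - 2))**2 = (6 - 1*2)**2 = (6 - 2)**2 = 4**2 = 16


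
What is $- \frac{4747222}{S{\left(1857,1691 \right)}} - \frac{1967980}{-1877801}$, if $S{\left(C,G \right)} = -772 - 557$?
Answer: $\frac{8916953664242}{2495597529} \approx 3573.1$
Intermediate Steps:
$S{\left(C,G \right)} = -1329$
$- \frac{4747222}{S{\left(1857,1691 \right)}} - \frac{1967980}{-1877801} = - \frac{4747222}{-1329} - \frac{1967980}{-1877801} = \left(-4747222\right) \left(- \frac{1}{1329}\right) - - \frac{1967980}{1877801} = \frac{4747222}{1329} + \frac{1967980}{1877801} = \frac{8916953664242}{2495597529}$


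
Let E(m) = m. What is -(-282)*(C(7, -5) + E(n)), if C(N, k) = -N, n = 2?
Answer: -1410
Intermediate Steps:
-(-282)*(C(7, -5) + E(n)) = -(-282)*(-1*7 + 2) = -(-282)*(-7 + 2) = -(-282)*(-5) = -1*1410 = -1410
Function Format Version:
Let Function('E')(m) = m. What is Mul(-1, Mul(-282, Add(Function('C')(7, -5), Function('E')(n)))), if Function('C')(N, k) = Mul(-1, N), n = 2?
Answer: -1410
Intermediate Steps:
Mul(-1, Mul(-282, Add(Function('C')(7, -5), Function('E')(n)))) = Mul(-1, Mul(-282, Add(Mul(-1, 7), 2))) = Mul(-1, Mul(-282, Add(-7, 2))) = Mul(-1, Mul(-282, -5)) = Mul(-1, 1410) = -1410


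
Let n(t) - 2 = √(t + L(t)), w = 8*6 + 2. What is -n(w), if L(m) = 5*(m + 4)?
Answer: -2 - 8*√5 ≈ -19.889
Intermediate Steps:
w = 50 (w = 48 + 2 = 50)
L(m) = 20 + 5*m (L(m) = 5*(4 + m) = 20 + 5*m)
n(t) = 2 + √(20 + 6*t) (n(t) = 2 + √(t + (20 + 5*t)) = 2 + √(20 + 6*t))
-n(w) = -(2 + √(20 + 6*50)) = -(2 + √(20 + 300)) = -(2 + √320) = -(2 + 8*√5) = -2 - 8*√5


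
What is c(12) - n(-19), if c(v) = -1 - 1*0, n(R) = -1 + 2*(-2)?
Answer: 4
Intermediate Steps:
n(R) = -5 (n(R) = -1 - 4 = -5)
c(v) = -1 (c(v) = -1 + 0 = -1)
c(12) - n(-19) = -1 - 1*(-5) = -1 + 5 = 4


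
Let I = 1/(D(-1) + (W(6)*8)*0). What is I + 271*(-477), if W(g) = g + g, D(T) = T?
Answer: -129268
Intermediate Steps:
W(g) = 2*g
I = -1 (I = 1/(-1 + ((2*6)*8)*0) = 1/(-1 + (12*8)*0) = 1/(-1 + 96*0) = 1/(-1 + 0) = 1/(-1) = -1)
I + 271*(-477) = -1 + 271*(-477) = -1 - 129267 = -129268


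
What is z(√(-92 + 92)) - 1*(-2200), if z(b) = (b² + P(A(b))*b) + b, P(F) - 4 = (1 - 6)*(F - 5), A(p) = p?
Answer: 2200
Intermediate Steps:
P(F) = 29 - 5*F (P(F) = 4 + (1 - 6)*(F - 5) = 4 - 5*(-5 + F) = 4 + (25 - 5*F) = 29 - 5*F)
z(b) = b + b² + b*(29 - 5*b) (z(b) = (b² + (29 - 5*b)*b) + b = (b² + b*(29 - 5*b)) + b = b + b² + b*(29 - 5*b))
z(√(-92 + 92)) - 1*(-2200) = 2*√(-92 + 92)*(15 - 2*√(-92 + 92)) - 1*(-2200) = 2*√0*(15 - 2*√0) + 2200 = 2*0*(15 - 2*0) + 2200 = 2*0*(15 + 0) + 2200 = 2*0*15 + 2200 = 0 + 2200 = 2200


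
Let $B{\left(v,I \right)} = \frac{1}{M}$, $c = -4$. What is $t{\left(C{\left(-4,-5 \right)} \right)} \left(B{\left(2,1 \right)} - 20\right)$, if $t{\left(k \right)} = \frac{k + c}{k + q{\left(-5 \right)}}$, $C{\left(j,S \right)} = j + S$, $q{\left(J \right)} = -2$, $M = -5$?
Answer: $- \frac{1313}{55} \approx -23.873$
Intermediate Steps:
$C{\left(j,S \right)} = S + j$
$t{\left(k \right)} = \frac{-4 + k}{-2 + k}$ ($t{\left(k \right)} = \frac{k - 4}{k - 2} = \frac{-4 + k}{-2 + k}$)
$B{\left(v,I \right)} = - \frac{1}{5}$ ($B{\left(v,I \right)} = \frac{1}{-5} = - \frac{1}{5}$)
$t{\left(C{\left(-4,-5 \right)} \right)} \left(B{\left(2,1 \right)} - 20\right) = \frac{-4 - 9}{-2 - 9} \left(- \frac{1}{5} - 20\right) = \frac{-4 - 9}{-2 - 9} \left(- \frac{101}{5}\right) = \frac{1}{-11} \left(-13\right) \left(- \frac{101}{5}\right) = \left(- \frac{1}{11}\right) \left(-13\right) \left(- \frac{101}{5}\right) = \frac{13}{11} \left(- \frac{101}{5}\right) = - \frac{1313}{55}$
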